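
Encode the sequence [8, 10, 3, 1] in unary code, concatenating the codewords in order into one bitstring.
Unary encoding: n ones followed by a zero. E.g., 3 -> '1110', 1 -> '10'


Encode each number as n ones followed by a terminating 0:
  8 -> 111111110 (9 bits)
  10 -> 11111111110 (11 bits)
  3 -> 1110 (4 bits)
  1 -> 10 (2 bits)
Total length = 9 + 11 + 4 + 2 = 26 bits.

Unary([8, 10, 3, 1]) = 11111111011111111110111010 (26 bits)


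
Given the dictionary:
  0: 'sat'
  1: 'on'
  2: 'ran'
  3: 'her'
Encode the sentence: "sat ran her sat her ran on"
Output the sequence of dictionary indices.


Look up each word in the dictionary:
  'sat' -> 0
  'ran' -> 2
  'her' -> 3
  'sat' -> 0
  'her' -> 3
  'ran' -> 2
  'on' -> 1

Encoded: [0, 2, 3, 0, 3, 2, 1]


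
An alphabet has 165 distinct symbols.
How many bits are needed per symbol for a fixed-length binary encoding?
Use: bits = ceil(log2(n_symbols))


log2(165) = 7.3663
Bracket: 2^7 = 128 < 165 <= 2^8 = 256
So ceil(log2(165)) = 8

bits = ceil(log2(165)) = ceil(7.3663) = 8 bits


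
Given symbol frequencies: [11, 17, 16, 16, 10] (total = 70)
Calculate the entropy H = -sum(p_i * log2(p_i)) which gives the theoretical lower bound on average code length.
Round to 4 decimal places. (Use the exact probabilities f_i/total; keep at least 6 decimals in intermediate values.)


Per-symbol terms -p_i * log2(p_i) with p_i = f_i/70:
  p = 11/70 = 0.157143: log2(p) = -2.669851, -p*log2(p) = 0.419548
  p = 17/70 = 0.242857: log2(p) = -2.041820, -p*log2(p) = 0.495871
  p = 16/70 = 0.228571: log2(p) = -2.129283, -p*log2(p) = 0.486693
  p = 16/70 = 0.228571: log2(p) = -2.129283, -p*log2(p) = 0.486693
  p = 10/70 = 0.142857: log2(p) = -2.807355, -p*log2(p) = 0.401051
H = 0.419548 + 0.495871 + 0.486693 + 0.486693 + 0.401051 = 2.289856

H = 2.2899 bits/symbol


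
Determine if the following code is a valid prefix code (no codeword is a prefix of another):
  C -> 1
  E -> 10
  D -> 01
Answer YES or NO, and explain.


Checking each pair (does one codeword prefix another?):
  C='1' vs E='10': prefix -- VIOLATION

NO -- this is NOT a valid prefix code. C (1) is a prefix of E (10).


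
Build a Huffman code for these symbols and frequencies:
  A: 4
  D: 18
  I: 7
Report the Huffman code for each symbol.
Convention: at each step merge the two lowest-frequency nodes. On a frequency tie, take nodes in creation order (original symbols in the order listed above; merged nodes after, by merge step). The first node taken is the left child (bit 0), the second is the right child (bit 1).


Huffman tree construction:
Step 1: Merge A(4) + I(7) = 11
Step 2: Merge (A+I)(11) + D(18) = 29
Read each symbol's code off the tree from the root (left child = 0, right child = 1).

Codes:
  A: 00 (length 2)
  D: 1 (length 1)
  I: 01 (length 2)
Average code length: 40/29 = 1.3793 bits/symbol


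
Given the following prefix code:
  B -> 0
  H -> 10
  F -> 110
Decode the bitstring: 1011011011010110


Decoding step by step:
Bits 10 -> H
Bits 110 -> F
Bits 110 -> F
Bits 110 -> F
Bits 10 -> H
Bits 110 -> F


Decoded message: HFFFHF


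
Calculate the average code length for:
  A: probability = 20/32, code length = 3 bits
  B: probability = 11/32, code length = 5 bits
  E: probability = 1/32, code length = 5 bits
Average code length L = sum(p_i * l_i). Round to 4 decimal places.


Weighted contributions p_i * l_i:
  A: (20/32) * 3 = 60/32
  B: (11/32) * 5 = 55/32
  E: (1/32) * 5 = 5/32
Sum = (60 + 55 + 5)/32 = 120/32

L = 120/32 = 3.7500 bits/symbol


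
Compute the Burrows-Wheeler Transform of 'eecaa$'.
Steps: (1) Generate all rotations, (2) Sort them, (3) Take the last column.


Rotations (sorted):
  0: $eecaa -> last char: a
  1: a$eeca -> last char: a
  2: aa$eec -> last char: c
  3: caa$ee -> last char: e
  4: ecaa$e -> last char: e
  5: eecaa$ -> last char: $


BWT = aacee$


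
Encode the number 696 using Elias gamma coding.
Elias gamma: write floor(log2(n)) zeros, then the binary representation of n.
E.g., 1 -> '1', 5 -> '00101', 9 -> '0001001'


num_bits = floor(log2(696)) + 1 = 10
leading_zeros = num_bits - 1 = 9
binary(696) = 1010111000

Elias gamma(696) = '000000000' + '1010111000' = 0000000001010111000 (19 bits)


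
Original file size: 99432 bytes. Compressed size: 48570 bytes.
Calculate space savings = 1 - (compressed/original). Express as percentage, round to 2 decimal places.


ratio = compressed/original = 48570/99432 = 0.488475
savings = 1 - ratio = 1 - 0.488475 = 0.511525
as a percentage: 0.511525 * 100 = 51.15%

Space savings = 1 - 48570/99432 = 51.15%


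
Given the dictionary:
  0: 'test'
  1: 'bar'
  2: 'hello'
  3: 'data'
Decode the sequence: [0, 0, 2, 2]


Look up each index in the dictionary:
  0 -> 'test'
  0 -> 'test'
  2 -> 'hello'
  2 -> 'hello'

Decoded: "test test hello hello"


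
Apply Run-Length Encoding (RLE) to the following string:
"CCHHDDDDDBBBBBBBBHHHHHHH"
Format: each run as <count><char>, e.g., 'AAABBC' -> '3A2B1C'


Scanning runs left to right:
  i=0: run of 'C' x 2 -> '2C'
  i=2: run of 'H' x 2 -> '2H'
  i=4: run of 'D' x 5 -> '5D'
  i=9: run of 'B' x 8 -> '8B'
  i=17: run of 'H' x 7 -> '7H'

RLE = 2C2H5D8B7H


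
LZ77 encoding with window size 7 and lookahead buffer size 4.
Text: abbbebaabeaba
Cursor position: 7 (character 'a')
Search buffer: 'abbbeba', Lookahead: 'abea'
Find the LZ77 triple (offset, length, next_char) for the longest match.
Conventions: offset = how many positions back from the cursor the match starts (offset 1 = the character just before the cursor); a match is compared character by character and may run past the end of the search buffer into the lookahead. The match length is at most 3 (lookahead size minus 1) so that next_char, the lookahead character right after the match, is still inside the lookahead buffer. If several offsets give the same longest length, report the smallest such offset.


Try each offset into the search buffer:
  offset=1 (pos 6, char 'a'): match length 1
  offset=2 (pos 5, char 'b'): match length 0
  offset=3 (pos 4, char 'e'): match length 0
  offset=4 (pos 3, char 'b'): match length 0
  offset=5 (pos 2, char 'b'): match length 0
  offset=6 (pos 1, char 'b'): match length 0
  offset=7 (pos 0, char 'a'): match length 2
Longest match has length 2 at offset 7.
next_char = character at position 7 + 2 = 9 -> 'e'

Best match: offset=7, length=2 (matching 'ab' starting at position 0)
LZ77 triple: (7, 2, 'e')


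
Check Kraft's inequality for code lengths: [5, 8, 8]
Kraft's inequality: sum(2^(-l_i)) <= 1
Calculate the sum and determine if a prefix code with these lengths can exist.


Sum = 2^(-5) + 2^(-8) + 2^(-8)
    = 0.03125 + 0.00390625 + 0.00390625
    = 10/256 = 0.0390625
Since 0.0390625 <= 1, Kraft's inequality IS satisfied.
A prefix code with these lengths CAN exist.

Kraft sum = 0.0390625. Satisfied.


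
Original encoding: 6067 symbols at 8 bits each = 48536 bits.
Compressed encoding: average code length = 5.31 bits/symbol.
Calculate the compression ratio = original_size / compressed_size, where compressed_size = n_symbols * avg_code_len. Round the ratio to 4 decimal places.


original_size = n_symbols * orig_bits = 6067 * 8 = 48536 bits
compressed_size = n_symbols * avg_code_len = 6067 * 5.31 = 32215.77 bits
ratio = original_size / compressed_size = 48536 / 32215.77 = 1.5066

Compression ratio = 1.5066


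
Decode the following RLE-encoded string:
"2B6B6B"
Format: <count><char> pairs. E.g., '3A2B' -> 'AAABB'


Expanding each <count><char> pair:
  2B -> 'BB'
  6B -> 'BBBBBB'
  6B -> 'BBBBBB'

Decoded = BBBBBBBBBBBBBB


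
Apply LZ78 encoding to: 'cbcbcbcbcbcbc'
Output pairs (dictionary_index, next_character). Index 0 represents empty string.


LZ78 encoding steps:
Dictionary: {0: ''}
Step 1: w='' (idx 0), next='c' -> output (0, 'c'), add 'c' as idx 1
Step 2: w='' (idx 0), next='b' -> output (0, 'b'), add 'b' as idx 2
Step 3: w='c' (idx 1), next='b' -> output (1, 'b'), add 'cb' as idx 3
Step 4: w='cb' (idx 3), next='c' -> output (3, 'c'), add 'cbc' as idx 4
Step 5: w='b' (idx 2), next='c' -> output (2, 'c'), add 'bc' as idx 5
Step 6: w='bc' (idx 5), next='b' -> output (5, 'b'), add 'bcb' as idx 6
Step 7: w='c' (idx 1), end of input -> output (1, '')


Encoded: [(0, 'c'), (0, 'b'), (1, 'b'), (3, 'c'), (2, 'c'), (5, 'b'), (1, '')]


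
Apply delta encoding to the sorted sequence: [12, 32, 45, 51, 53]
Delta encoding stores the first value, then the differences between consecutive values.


First value: 12
Deltas:
  32 - 12 = 20
  45 - 32 = 13
  51 - 45 = 6
  53 - 51 = 2


Delta encoded: [12, 20, 13, 6, 2]


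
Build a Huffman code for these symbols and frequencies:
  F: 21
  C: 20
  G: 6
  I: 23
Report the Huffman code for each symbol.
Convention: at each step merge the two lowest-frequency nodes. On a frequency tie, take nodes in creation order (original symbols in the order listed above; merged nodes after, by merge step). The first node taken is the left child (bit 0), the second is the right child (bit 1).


Huffman tree construction:
Step 1: Merge G(6) + C(20) = 26
Step 2: Merge F(21) + I(23) = 44
Step 3: Merge (G+C)(26) + (F+I)(44) = 70
Read each symbol's code off the tree from the root (left child = 0, right child = 1).

Codes:
  F: 10 (length 2)
  C: 01 (length 2)
  G: 00 (length 2)
  I: 11 (length 2)
Average code length: 140/70 = 2.0000 bits/symbol


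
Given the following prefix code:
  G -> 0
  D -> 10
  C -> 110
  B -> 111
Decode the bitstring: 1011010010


Decoding step by step:
Bits 10 -> D
Bits 110 -> C
Bits 10 -> D
Bits 0 -> G
Bits 10 -> D


Decoded message: DCDGD


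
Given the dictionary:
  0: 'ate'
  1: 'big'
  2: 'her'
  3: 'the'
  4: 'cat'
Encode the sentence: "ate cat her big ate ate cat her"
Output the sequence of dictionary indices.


Look up each word in the dictionary:
  'ate' -> 0
  'cat' -> 4
  'her' -> 2
  'big' -> 1
  'ate' -> 0
  'ate' -> 0
  'cat' -> 4
  'her' -> 2

Encoded: [0, 4, 2, 1, 0, 0, 4, 2]


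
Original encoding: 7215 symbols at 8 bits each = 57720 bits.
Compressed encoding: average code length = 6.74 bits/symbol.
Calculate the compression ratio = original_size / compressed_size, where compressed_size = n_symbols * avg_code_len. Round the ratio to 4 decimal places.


original_size = n_symbols * orig_bits = 7215 * 8 = 57720 bits
compressed_size = n_symbols * avg_code_len = 7215 * 6.74 = 48629.1 bits
ratio = original_size / compressed_size = 57720 / 48629.1 = 1.1869

Compression ratio = 1.1869


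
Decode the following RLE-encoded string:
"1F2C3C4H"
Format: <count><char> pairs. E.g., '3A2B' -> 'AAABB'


Expanding each <count><char> pair:
  1F -> 'F'
  2C -> 'CC'
  3C -> 'CCC'
  4H -> 'HHHH'

Decoded = FCCCCCHHHH


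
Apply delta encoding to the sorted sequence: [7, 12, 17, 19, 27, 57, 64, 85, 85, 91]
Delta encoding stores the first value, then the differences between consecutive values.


First value: 7
Deltas:
  12 - 7 = 5
  17 - 12 = 5
  19 - 17 = 2
  27 - 19 = 8
  57 - 27 = 30
  64 - 57 = 7
  85 - 64 = 21
  85 - 85 = 0
  91 - 85 = 6


Delta encoded: [7, 5, 5, 2, 8, 30, 7, 21, 0, 6]


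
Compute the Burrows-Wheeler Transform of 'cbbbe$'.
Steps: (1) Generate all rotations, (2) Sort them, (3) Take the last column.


Rotations (sorted):
  0: $cbbbe -> last char: e
  1: bbbe$c -> last char: c
  2: bbe$cb -> last char: b
  3: be$cbb -> last char: b
  4: cbbbe$ -> last char: $
  5: e$cbbb -> last char: b


BWT = ecbb$b


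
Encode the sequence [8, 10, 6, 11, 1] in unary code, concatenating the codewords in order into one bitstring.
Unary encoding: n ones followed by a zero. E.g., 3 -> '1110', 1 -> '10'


Encode each number as n ones followed by a terminating 0:
  8 -> 111111110 (9 bits)
  10 -> 11111111110 (11 bits)
  6 -> 1111110 (7 bits)
  11 -> 111111111110 (12 bits)
  1 -> 10 (2 bits)
Total length = 9 + 11 + 7 + 12 + 2 = 41 bits.

Unary([8, 10, 6, 11, 1]) = 11111111011111111110111111011111111111010 (41 bits)


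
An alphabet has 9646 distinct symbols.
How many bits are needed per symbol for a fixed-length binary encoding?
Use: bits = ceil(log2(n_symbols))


log2(9646) = 13.2357
Bracket: 2^13 = 8192 < 9646 <= 2^14 = 16384
So ceil(log2(9646)) = 14

bits = ceil(log2(9646)) = ceil(13.2357) = 14 bits


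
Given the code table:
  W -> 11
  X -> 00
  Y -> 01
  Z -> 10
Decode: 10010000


Decoding:
10 -> Z
01 -> Y
00 -> X
00 -> X


Result: ZYXX


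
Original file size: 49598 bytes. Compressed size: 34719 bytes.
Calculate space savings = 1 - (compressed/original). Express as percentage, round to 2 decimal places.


ratio = compressed/original = 34719/49598 = 0.700008
savings = 1 - ratio = 1 - 0.700008 = 0.299992
as a percentage: 0.299992 * 100 = 30.0%

Space savings = 1 - 34719/49598 = 30.0%


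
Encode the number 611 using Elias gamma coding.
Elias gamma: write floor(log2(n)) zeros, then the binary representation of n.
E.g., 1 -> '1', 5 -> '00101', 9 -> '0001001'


num_bits = floor(log2(611)) + 1 = 10
leading_zeros = num_bits - 1 = 9
binary(611) = 1001100011

Elias gamma(611) = '000000000' + '1001100011' = 0000000001001100011 (19 bits)


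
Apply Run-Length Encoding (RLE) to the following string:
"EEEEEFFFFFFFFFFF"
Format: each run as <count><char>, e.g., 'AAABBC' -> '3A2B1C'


Scanning runs left to right:
  i=0: run of 'E' x 5 -> '5E'
  i=5: run of 'F' x 11 -> '11F'

RLE = 5E11F


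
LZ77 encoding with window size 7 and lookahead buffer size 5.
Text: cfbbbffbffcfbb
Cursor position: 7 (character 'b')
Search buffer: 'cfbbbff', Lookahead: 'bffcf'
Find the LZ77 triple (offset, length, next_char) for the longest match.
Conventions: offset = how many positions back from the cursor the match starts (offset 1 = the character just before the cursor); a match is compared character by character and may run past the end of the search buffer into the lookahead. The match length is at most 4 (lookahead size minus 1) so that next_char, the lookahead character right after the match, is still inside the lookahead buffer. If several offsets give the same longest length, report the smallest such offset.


Try each offset into the search buffer:
  offset=1 (pos 6, char 'f'): match length 0
  offset=2 (pos 5, char 'f'): match length 0
  offset=3 (pos 4, char 'b'): match length 3
  offset=4 (pos 3, char 'b'): match length 1
  offset=5 (pos 2, char 'b'): match length 1
  offset=6 (pos 1, char 'f'): match length 0
  offset=7 (pos 0, char 'c'): match length 0
Longest match has length 3 at offset 3.
next_char = character at position 7 + 3 = 10 -> 'c'

Best match: offset=3, length=3 (matching 'bff' starting at position 4)
LZ77 triple: (3, 3, 'c')


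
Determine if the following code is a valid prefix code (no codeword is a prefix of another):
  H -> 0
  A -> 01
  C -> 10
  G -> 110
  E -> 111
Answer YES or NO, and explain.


Checking each pair (does one codeword prefix another?):
  H='0' vs A='01': prefix -- VIOLATION

NO -- this is NOT a valid prefix code. H (0) is a prefix of A (01).


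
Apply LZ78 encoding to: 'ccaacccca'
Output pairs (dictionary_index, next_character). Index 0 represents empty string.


LZ78 encoding steps:
Dictionary: {0: ''}
Step 1: w='' (idx 0), next='c' -> output (0, 'c'), add 'c' as idx 1
Step 2: w='c' (idx 1), next='a' -> output (1, 'a'), add 'ca' as idx 2
Step 3: w='' (idx 0), next='a' -> output (0, 'a'), add 'a' as idx 3
Step 4: w='c' (idx 1), next='c' -> output (1, 'c'), add 'cc' as idx 4
Step 5: w='cc' (idx 4), next='a' -> output (4, 'a'), add 'cca' as idx 5


Encoded: [(0, 'c'), (1, 'a'), (0, 'a'), (1, 'c'), (4, 'a')]


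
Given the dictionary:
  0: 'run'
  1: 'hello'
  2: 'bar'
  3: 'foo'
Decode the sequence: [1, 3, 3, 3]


Look up each index in the dictionary:
  1 -> 'hello'
  3 -> 'foo'
  3 -> 'foo'
  3 -> 'foo'

Decoded: "hello foo foo foo"


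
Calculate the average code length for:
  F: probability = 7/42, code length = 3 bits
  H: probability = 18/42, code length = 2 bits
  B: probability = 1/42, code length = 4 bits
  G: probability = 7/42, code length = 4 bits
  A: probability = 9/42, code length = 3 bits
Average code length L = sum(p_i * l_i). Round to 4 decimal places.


Weighted contributions p_i * l_i:
  F: (7/42) * 3 = 21/42
  H: (18/42) * 2 = 36/42
  B: (1/42) * 4 = 4/42
  G: (7/42) * 4 = 28/42
  A: (9/42) * 3 = 27/42
Sum = (21 + 36 + 4 + 28 + 27)/42 = 116/42

L = 116/42 = 2.7619 bits/symbol


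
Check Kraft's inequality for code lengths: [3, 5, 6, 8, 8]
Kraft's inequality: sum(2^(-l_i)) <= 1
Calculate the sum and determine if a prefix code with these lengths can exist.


Sum = 2^(-3) + 2^(-5) + 2^(-6) + 2^(-8) + 2^(-8)
    = 0.125 + 0.03125 + 0.015625 + 0.00390625 + 0.00390625
    = 46/256 = 0.1796875
Since 0.1796875 <= 1, Kraft's inequality IS satisfied.
A prefix code with these lengths CAN exist.

Kraft sum = 0.1796875. Satisfied.


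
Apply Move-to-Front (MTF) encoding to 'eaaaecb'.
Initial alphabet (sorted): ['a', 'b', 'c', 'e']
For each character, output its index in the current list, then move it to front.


MTF encoding:
'e': index 3 in ['a', 'b', 'c', 'e'] -> ['e', 'a', 'b', 'c']
'a': index 1 in ['e', 'a', 'b', 'c'] -> ['a', 'e', 'b', 'c']
'a': index 0 in ['a', 'e', 'b', 'c'] -> ['a', 'e', 'b', 'c']
'a': index 0 in ['a', 'e', 'b', 'c'] -> ['a', 'e', 'b', 'c']
'e': index 1 in ['a', 'e', 'b', 'c'] -> ['e', 'a', 'b', 'c']
'c': index 3 in ['e', 'a', 'b', 'c'] -> ['c', 'e', 'a', 'b']
'b': index 3 in ['c', 'e', 'a', 'b'] -> ['b', 'c', 'e', 'a']


Output: [3, 1, 0, 0, 1, 3, 3]


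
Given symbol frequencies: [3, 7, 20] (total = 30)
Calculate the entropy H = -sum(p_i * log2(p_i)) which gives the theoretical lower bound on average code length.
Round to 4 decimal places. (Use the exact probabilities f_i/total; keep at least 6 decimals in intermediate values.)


Per-symbol terms -p_i * log2(p_i) with p_i = f_i/30:
  p = 3/30 = 0.100000: log2(p) = -3.321928, -p*log2(p) = 0.332193
  p = 7/30 = 0.233333: log2(p) = -2.099536, -p*log2(p) = 0.489892
  p = 20/30 = 0.666667: log2(p) = -0.584963, -p*log2(p) = 0.389975
H = 0.332193 + 0.489892 + 0.389975 = 1.212060

H = 1.2121 bits/symbol


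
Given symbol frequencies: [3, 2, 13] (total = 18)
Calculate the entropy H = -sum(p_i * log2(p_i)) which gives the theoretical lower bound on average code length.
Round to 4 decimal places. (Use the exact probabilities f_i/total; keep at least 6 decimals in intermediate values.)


Per-symbol terms -p_i * log2(p_i) with p_i = f_i/18:
  p = 3/18 = 0.166667: log2(p) = -2.584963, -p*log2(p) = 0.430827
  p = 2/18 = 0.111111: log2(p) = -3.169925, -p*log2(p) = 0.352214
  p = 13/18 = 0.722222: log2(p) = -0.469485, -p*log2(p) = 0.339073
H = 0.430827 + 0.352214 + 0.339073 = 1.122114

H = 1.1221 bits/symbol


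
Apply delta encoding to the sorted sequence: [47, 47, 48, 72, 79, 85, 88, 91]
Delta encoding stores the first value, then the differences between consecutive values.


First value: 47
Deltas:
  47 - 47 = 0
  48 - 47 = 1
  72 - 48 = 24
  79 - 72 = 7
  85 - 79 = 6
  88 - 85 = 3
  91 - 88 = 3


Delta encoded: [47, 0, 1, 24, 7, 6, 3, 3]


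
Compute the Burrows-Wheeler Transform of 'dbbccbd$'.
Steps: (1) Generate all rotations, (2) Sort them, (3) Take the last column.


Rotations (sorted):
  0: $dbbccbd -> last char: d
  1: bbccbd$d -> last char: d
  2: bccbd$db -> last char: b
  3: bd$dbbcc -> last char: c
  4: cbd$dbbc -> last char: c
  5: ccbd$dbb -> last char: b
  6: d$dbbccb -> last char: b
  7: dbbccbd$ -> last char: $


BWT = ddbccbb$


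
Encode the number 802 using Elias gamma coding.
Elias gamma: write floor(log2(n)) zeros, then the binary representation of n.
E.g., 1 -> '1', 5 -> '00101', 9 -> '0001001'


num_bits = floor(log2(802)) + 1 = 10
leading_zeros = num_bits - 1 = 9
binary(802) = 1100100010

Elias gamma(802) = '000000000' + '1100100010' = 0000000001100100010 (19 bits)


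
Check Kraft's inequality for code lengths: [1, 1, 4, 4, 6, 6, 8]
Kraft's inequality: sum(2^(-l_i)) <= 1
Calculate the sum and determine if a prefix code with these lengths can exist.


Sum = 2^(-1) + 2^(-1) + 2^(-4) + 2^(-4) + 2^(-6) + 2^(-6) + 2^(-8)
    = 0.5 + 0.5 + 0.0625 + 0.0625 + 0.015625 + 0.015625 + 0.00390625
    = 297/256 = 1.16015625
Since 1.16015625 > 1, Kraft's inequality is NOT satisfied.
A prefix code with these lengths CANNOT exist.

Kraft sum = 1.16015625. Not satisfied.


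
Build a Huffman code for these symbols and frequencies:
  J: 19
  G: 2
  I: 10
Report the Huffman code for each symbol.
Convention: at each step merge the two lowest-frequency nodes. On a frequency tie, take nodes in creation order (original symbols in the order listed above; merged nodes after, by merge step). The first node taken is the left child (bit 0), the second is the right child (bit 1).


Huffman tree construction:
Step 1: Merge G(2) + I(10) = 12
Step 2: Merge (G+I)(12) + J(19) = 31
Read each symbol's code off the tree from the root (left child = 0, right child = 1).

Codes:
  J: 1 (length 1)
  G: 00 (length 2)
  I: 01 (length 2)
Average code length: 43/31 = 1.3871 bits/symbol


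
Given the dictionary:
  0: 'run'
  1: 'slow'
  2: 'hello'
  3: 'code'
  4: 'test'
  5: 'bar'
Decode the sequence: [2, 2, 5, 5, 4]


Look up each index in the dictionary:
  2 -> 'hello'
  2 -> 'hello'
  5 -> 'bar'
  5 -> 'bar'
  4 -> 'test'

Decoded: "hello hello bar bar test"


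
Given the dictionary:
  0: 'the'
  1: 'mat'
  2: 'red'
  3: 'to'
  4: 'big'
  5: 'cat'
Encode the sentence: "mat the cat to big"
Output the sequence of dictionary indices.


Look up each word in the dictionary:
  'mat' -> 1
  'the' -> 0
  'cat' -> 5
  'to' -> 3
  'big' -> 4

Encoded: [1, 0, 5, 3, 4]


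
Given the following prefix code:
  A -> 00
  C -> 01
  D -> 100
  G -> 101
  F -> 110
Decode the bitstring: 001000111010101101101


Decoding step by step:
Bits 00 -> A
Bits 100 -> D
Bits 01 -> C
Bits 110 -> F
Bits 101 -> G
Bits 01 -> C
Bits 101 -> G
Bits 101 -> G


Decoded message: ADCFGCGG


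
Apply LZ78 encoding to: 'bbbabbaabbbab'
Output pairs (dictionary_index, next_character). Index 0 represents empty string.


LZ78 encoding steps:
Dictionary: {0: ''}
Step 1: w='' (idx 0), next='b' -> output (0, 'b'), add 'b' as idx 1
Step 2: w='b' (idx 1), next='b' -> output (1, 'b'), add 'bb' as idx 2
Step 3: w='' (idx 0), next='a' -> output (0, 'a'), add 'a' as idx 3
Step 4: w='bb' (idx 2), next='a' -> output (2, 'a'), add 'bba' as idx 4
Step 5: w='a' (idx 3), next='b' -> output (3, 'b'), add 'ab' as idx 5
Step 6: w='bba' (idx 4), next='b' -> output (4, 'b'), add 'bbab' as idx 6


Encoded: [(0, 'b'), (1, 'b'), (0, 'a'), (2, 'a'), (3, 'b'), (4, 'b')]


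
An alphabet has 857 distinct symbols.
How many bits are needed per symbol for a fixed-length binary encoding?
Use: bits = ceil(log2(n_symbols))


log2(857) = 9.7432
Bracket: 2^9 = 512 < 857 <= 2^10 = 1024
So ceil(log2(857)) = 10

bits = ceil(log2(857)) = ceil(9.7432) = 10 bits


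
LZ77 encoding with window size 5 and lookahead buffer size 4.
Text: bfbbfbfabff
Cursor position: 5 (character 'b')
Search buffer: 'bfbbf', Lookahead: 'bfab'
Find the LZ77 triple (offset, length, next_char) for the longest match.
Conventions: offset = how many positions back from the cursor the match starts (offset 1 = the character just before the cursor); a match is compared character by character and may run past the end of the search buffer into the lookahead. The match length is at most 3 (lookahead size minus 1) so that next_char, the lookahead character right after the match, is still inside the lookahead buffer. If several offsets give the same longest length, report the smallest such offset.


Try each offset into the search buffer:
  offset=1 (pos 4, char 'f'): match length 0
  offset=2 (pos 3, char 'b'): match length 2
  offset=3 (pos 2, char 'b'): match length 1
  offset=4 (pos 1, char 'f'): match length 0
  offset=5 (pos 0, char 'b'): match length 2
Longest match has length 2, found at offsets 2, 5; take the smallest, offset 2.
next_char = character at position 5 + 2 = 7 -> 'a'

Best match: offset=2, length=2 (matching 'bf' starting at position 3)
LZ77 triple: (2, 2, 'a')


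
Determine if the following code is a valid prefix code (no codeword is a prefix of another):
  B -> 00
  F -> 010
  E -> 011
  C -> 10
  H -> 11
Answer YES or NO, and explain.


Checking each pair (does one codeword prefix another?):
  B='00' vs F='010': no prefix
  B='00' vs E='011': no prefix
  B='00' vs C='10': no prefix
  B='00' vs H='11': no prefix
  F='010' vs B='00': no prefix
  F='010' vs E='011': no prefix
  F='010' vs C='10': no prefix
  F='010' vs H='11': no prefix
  E='011' vs B='00': no prefix
  E='011' vs F='010': no prefix
  E='011' vs C='10': no prefix
  E='011' vs H='11': no prefix
  C='10' vs B='00': no prefix
  C='10' vs F='010': no prefix
  C='10' vs E='011': no prefix
  C='10' vs H='11': no prefix
  H='11' vs B='00': no prefix
  H='11' vs F='010': no prefix
  H='11' vs E='011': no prefix
  H='11' vs C='10': no prefix
No violation found over all pairs.

YES -- this is a valid prefix code. No codeword is a prefix of any other codeword.


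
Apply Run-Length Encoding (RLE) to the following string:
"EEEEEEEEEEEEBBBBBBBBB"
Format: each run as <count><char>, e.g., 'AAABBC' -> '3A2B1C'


Scanning runs left to right:
  i=0: run of 'E' x 12 -> '12E'
  i=12: run of 'B' x 9 -> '9B'

RLE = 12E9B


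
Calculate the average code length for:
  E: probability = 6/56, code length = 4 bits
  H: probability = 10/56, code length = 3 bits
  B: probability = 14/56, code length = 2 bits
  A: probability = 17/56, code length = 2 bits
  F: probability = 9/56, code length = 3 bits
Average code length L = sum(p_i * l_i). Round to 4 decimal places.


Weighted contributions p_i * l_i:
  E: (6/56) * 4 = 24/56
  H: (10/56) * 3 = 30/56
  B: (14/56) * 2 = 28/56
  A: (17/56) * 2 = 34/56
  F: (9/56) * 3 = 27/56
Sum = (24 + 30 + 28 + 34 + 27)/56 = 143/56

L = 143/56 = 2.5536 bits/symbol


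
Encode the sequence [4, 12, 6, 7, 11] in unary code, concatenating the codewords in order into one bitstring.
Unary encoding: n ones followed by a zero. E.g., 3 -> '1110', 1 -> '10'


Encode each number as n ones followed by a terminating 0:
  4 -> 11110 (5 bits)
  12 -> 1111111111110 (13 bits)
  6 -> 1111110 (7 bits)
  7 -> 11111110 (8 bits)
  11 -> 111111111110 (12 bits)
Total length = 5 + 13 + 7 + 8 + 12 = 45 bits.

Unary([4, 12, 6, 7, 11]) = 111101111111111110111111011111110111111111110 (45 bits)


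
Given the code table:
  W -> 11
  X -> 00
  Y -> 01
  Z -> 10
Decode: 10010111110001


Decoding:
10 -> Z
01 -> Y
01 -> Y
11 -> W
11 -> W
00 -> X
01 -> Y


Result: ZYYWWXY


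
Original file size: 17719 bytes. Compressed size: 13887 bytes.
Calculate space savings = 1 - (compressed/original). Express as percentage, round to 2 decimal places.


ratio = compressed/original = 13887/17719 = 0.783735
savings = 1 - ratio = 1 - 0.783735 = 0.216265
as a percentage: 0.216265 * 100 = 21.63%

Space savings = 1 - 13887/17719 = 21.63%


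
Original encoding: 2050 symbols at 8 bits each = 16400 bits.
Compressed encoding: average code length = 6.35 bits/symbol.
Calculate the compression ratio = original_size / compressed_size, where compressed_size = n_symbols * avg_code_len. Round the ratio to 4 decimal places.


original_size = n_symbols * orig_bits = 2050 * 8 = 16400 bits
compressed_size = n_symbols * avg_code_len = 2050 * 6.35 = 13017.5 bits
ratio = original_size / compressed_size = 16400 / 13017.5 = 1.2598

Compression ratio = 1.2598


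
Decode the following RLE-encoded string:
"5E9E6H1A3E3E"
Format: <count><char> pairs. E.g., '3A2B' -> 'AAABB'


Expanding each <count><char> pair:
  5E -> 'EEEEE'
  9E -> 'EEEEEEEEE'
  6H -> 'HHHHHH'
  1A -> 'A'
  3E -> 'EEE'
  3E -> 'EEE'

Decoded = EEEEEEEEEEEEEEHHHHHHAEEEEEE


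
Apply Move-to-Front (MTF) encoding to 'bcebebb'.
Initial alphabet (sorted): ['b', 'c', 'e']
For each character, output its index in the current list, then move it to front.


MTF encoding:
'b': index 0 in ['b', 'c', 'e'] -> ['b', 'c', 'e']
'c': index 1 in ['b', 'c', 'e'] -> ['c', 'b', 'e']
'e': index 2 in ['c', 'b', 'e'] -> ['e', 'c', 'b']
'b': index 2 in ['e', 'c', 'b'] -> ['b', 'e', 'c']
'e': index 1 in ['b', 'e', 'c'] -> ['e', 'b', 'c']
'b': index 1 in ['e', 'b', 'c'] -> ['b', 'e', 'c']
'b': index 0 in ['b', 'e', 'c'] -> ['b', 'e', 'c']


Output: [0, 1, 2, 2, 1, 1, 0]


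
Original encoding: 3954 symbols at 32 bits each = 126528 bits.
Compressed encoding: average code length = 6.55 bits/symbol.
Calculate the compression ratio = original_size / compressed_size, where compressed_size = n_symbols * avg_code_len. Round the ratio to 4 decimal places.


original_size = n_symbols * orig_bits = 3954 * 32 = 126528 bits
compressed_size = n_symbols * avg_code_len = 3954 * 6.55 = 25898.7 bits
ratio = original_size / compressed_size = 126528 / 25898.7 = 4.8855

Compression ratio = 4.8855


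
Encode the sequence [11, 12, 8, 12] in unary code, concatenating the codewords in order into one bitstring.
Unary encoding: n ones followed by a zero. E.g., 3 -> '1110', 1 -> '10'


Encode each number as n ones followed by a terminating 0:
  11 -> 111111111110 (12 bits)
  12 -> 1111111111110 (13 bits)
  8 -> 111111110 (9 bits)
  12 -> 1111111111110 (13 bits)
Total length = 12 + 13 + 9 + 13 = 47 bits.

Unary([11, 12, 8, 12]) = 11111111111011111111111101111111101111111111110 (47 bits)


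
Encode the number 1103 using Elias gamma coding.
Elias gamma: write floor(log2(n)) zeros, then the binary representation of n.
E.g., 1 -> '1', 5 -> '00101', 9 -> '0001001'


num_bits = floor(log2(1103)) + 1 = 11
leading_zeros = num_bits - 1 = 10
binary(1103) = 10001001111

Elias gamma(1103) = '0000000000' + '10001001111' = 000000000010001001111 (21 bits)


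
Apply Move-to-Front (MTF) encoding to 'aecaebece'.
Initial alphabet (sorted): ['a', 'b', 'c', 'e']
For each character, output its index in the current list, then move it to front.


MTF encoding:
'a': index 0 in ['a', 'b', 'c', 'e'] -> ['a', 'b', 'c', 'e']
'e': index 3 in ['a', 'b', 'c', 'e'] -> ['e', 'a', 'b', 'c']
'c': index 3 in ['e', 'a', 'b', 'c'] -> ['c', 'e', 'a', 'b']
'a': index 2 in ['c', 'e', 'a', 'b'] -> ['a', 'c', 'e', 'b']
'e': index 2 in ['a', 'c', 'e', 'b'] -> ['e', 'a', 'c', 'b']
'b': index 3 in ['e', 'a', 'c', 'b'] -> ['b', 'e', 'a', 'c']
'e': index 1 in ['b', 'e', 'a', 'c'] -> ['e', 'b', 'a', 'c']
'c': index 3 in ['e', 'b', 'a', 'c'] -> ['c', 'e', 'b', 'a']
'e': index 1 in ['c', 'e', 'b', 'a'] -> ['e', 'c', 'b', 'a']


Output: [0, 3, 3, 2, 2, 3, 1, 3, 1]


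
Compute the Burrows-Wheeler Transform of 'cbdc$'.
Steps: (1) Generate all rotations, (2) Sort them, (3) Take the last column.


Rotations (sorted):
  0: $cbdc -> last char: c
  1: bdc$c -> last char: c
  2: c$cbd -> last char: d
  3: cbdc$ -> last char: $
  4: dc$cb -> last char: b


BWT = ccd$b


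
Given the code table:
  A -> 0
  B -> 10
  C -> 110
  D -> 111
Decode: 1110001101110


Decoding:
111 -> D
0 -> A
0 -> A
0 -> A
110 -> C
111 -> D
0 -> A


Result: DAAACDA


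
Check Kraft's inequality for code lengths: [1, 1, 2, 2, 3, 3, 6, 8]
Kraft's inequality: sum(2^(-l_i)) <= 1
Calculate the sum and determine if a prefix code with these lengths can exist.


Sum = 2^(-1) + 2^(-1) + 2^(-2) + 2^(-2) + 2^(-3) + 2^(-3) + 2^(-6) + 2^(-8)
    = 0.5 + 0.5 + 0.25 + 0.25 + 0.125 + 0.125 + 0.015625 + 0.00390625
    = 453/256 = 1.76953125
Since 1.76953125 > 1, Kraft's inequality is NOT satisfied.
A prefix code with these lengths CANNOT exist.

Kraft sum = 1.76953125. Not satisfied.


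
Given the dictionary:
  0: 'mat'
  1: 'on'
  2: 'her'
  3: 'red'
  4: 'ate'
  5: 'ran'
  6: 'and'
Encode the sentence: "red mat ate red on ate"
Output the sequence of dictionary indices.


Look up each word in the dictionary:
  'red' -> 3
  'mat' -> 0
  'ate' -> 4
  'red' -> 3
  'on' -> 1
  'ate' -> 4

Encoded: [3, 0, 4, 3, 1, 4]


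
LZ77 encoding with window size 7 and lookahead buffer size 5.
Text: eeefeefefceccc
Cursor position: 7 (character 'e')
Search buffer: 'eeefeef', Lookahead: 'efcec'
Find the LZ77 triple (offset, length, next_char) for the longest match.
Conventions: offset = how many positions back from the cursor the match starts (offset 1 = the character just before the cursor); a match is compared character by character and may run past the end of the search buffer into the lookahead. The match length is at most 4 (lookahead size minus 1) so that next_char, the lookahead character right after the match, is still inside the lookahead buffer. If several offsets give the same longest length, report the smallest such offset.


Try each offset into the search buffer:
  offset=1 (pos 6, char 'f'): match length 0
  offset=2 (pos 5, char 'e'): match length 2
  offset=3 (pos 4, char 'e'): match length 1
  offset=4 (pos 3, char 'f'): match length 0
  offset=5 (pos 2, char 'e'): match length 2
  offset=6 (pos 1, char 'e'): match length 1
  offset=7 (pos 0, char 'e'): match length 1
Longest match has length 2, found at offsets 2, 5; take the smallest, offset 2.
next_char = character at position 7 + 2 = 9 -> 'c'

Best match: offset=2, length=2 (matching 'ef' starting at position 5)
LZ77 triple: (2, 2, 'c')


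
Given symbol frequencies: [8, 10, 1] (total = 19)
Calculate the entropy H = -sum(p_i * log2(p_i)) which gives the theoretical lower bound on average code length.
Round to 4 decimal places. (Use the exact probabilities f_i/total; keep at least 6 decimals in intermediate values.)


Per-symbol terms -p_i * log2(p_i) with p_i = f_i/19:
  p = 8/19 = 0.421053: log2(p) = -1.247928, -p*log2(p) = 0.525443
  p = 10/19 = 0.526316: log2(p) = -0.925999, -p*log2(p) = 0.487368
  p = 1/19 = 0.052632: log2(p) = -4.247928, -p*log2(p) = 0.223575
H = 0.525443 + 0.487368 + 0.223575 = 1.236386

H = 1.2364 bits/symbol


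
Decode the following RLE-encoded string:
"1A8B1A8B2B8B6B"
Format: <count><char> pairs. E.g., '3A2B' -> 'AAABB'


Expanding each <count><char> pair:
  1A -> 'A'
  8B -> 'BBBBBBBB'
  1A -> 'A'
  8B -> 'BBBBBBBB'
  2B -> 'BB'
  8B -> 'BBBBBBBB'
  6B -> 'BBBBBB'

Decoded = ABBBBBBBBABBBBBBBBBBBBBBBBBBBBBBBB


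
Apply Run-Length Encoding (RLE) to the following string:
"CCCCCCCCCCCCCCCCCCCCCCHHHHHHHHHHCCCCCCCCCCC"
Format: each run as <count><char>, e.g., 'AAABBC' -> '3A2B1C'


Scanning runs left to right:
  i=0: run of 'C' x 22 -> '22C'
  i=22: run of 'H' x 10 -> '10H'
  i=32: run of 'C' x 11 -> '11C'

RLE = 22C10H11C


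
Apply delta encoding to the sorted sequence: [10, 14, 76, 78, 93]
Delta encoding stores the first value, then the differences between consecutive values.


First value: 10
Deltas:
  14 - 10 = 4
  76 - 14 = 62
  78 - 76 = 2
  93 - 78 = 15


Delta encoded: [10, 4, 62, 2, 15]


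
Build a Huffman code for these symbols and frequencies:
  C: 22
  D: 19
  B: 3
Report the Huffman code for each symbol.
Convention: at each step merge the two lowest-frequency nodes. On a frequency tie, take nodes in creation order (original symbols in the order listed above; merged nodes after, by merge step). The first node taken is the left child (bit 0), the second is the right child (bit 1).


Huffman tree construction:
Step 1: Merge B(3) + D(19) = 22
Step 2: Merge C(22) + (B+D)(22) = 44
Read each symbol's code off the tree from the root (left child = 0, right child = 1).

Codes:
  C: 0 (length 1)
  D: 11 (length 2)
  B: 10 (length 2)
Average code length: 66/44 = 1.5000 bits/symbol


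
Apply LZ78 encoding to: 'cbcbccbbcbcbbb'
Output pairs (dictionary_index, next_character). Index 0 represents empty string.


LZ78 encoding steps:
Dictionary: {0: ''}
Step 1: w='' (idx 0), next='c' -> output (0, 'c'), add 'c' as idx 1
Step 2: w='' (idx 0), next='b' -> output (0, 'b'), add 'b' as idx 2
Step 3: w='c' (idx 1), next='b' -> output (1, 'b'), add 'cb' as idx 3
Step 4: w='c' (idx 1), next='c' -> output (1, 'c'), add 'cc' as idx 4
Step 5: w='b' (idx 2), next='b' -> output (2, 'b'), add 'bb' as idx 5
Step 6: w='cb' (idx 3), next='c' -> output (3, 'c'), add 'cbc' as idx 6
Step 7: w='bb' (idx 5), next='b' -> output (5, 'b'), add 'bbb' as idx 7


Encoded: [(0, 'c'), (0, 'b'), (1, 'b'), (1, 'c'), (2, 'b'), (3, 'c'), (5, 'b')]


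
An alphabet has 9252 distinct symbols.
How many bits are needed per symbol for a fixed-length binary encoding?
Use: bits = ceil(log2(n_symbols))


log2(9252) = 13.1755
Bracket: 2^13 = 8192 < 9252 <= 2^14 = 16384
So ceil(log2(9252)) = 14

bits = ceil(log2(9252)) = ceil(13.1755) = 14 bits


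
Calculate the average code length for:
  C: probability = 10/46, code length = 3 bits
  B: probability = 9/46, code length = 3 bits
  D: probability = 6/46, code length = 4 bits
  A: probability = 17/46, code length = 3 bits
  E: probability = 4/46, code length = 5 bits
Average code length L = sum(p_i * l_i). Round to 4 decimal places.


Weighted contributions p_i * l_i:
  C: (10/46) * 3 = 30/46
  B: (9/46) * 3 = 27/46
  D: (6/46) * 4 = 24/46
  A: (17/46) * 3 = 51/46
  E: (4/46) * 5 = 20/46
Sum = (30 + 27 + 24 + 51 + 20)/46 = 152/46

L = 152/46 = 3.3043 bits/symbol


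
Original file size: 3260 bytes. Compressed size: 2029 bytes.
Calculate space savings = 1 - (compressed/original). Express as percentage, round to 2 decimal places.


ratio = compressed/original = 2029/3260 = 0.622393
savings = 1 - ratio = 1 - 0.622393 = 0.377607
as a percentage: 0.377607 * 100 = 37.76%

Space savings = 1 - 2029/3260 = 37.76%


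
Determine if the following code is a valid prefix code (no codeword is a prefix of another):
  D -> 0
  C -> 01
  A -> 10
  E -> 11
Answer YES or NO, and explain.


Checking each pair (does one codeword prefix another?):
  D='0' vs C='01': prefix -- VIOLATION

NO -- this is NOT a valid prefix code. D (0) is a prefix of C (01).


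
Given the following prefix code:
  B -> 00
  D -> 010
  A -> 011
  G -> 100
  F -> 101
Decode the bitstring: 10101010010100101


Decoding step by step:
Bits 101 -> F
Bits 010 -> D
Bits 100 -> G
Bits 101 -> F
Bits 00 -> B
Bits 101 -> F


Decoded message: FDGFBF


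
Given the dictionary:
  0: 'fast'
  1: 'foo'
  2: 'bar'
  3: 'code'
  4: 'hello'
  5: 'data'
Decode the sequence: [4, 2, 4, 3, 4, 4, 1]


Look up each index in the dictionary:
  4 -> 'hello'
  2 -> 'bar'
  4 -> 'hello'
  3 -> 'code'
  4 -> 'hello'
  4 -> 'hello'
  1 -> 'foo'

Decoded: "hello bar hello code hello hello foo"


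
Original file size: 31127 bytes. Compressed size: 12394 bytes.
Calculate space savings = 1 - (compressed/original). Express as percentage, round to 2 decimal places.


ratio = compressed/original = 12394/31127 = 0.398175
savings = 1 - ratio = 1 - 0.398175 = 0.601825
as a percentage: 0.601825 * 100 = 60.18%

Space savings = 1 - 12394/31127 = 60.18%


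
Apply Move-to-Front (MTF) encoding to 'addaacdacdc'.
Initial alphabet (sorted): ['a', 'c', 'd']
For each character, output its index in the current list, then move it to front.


MTF encoding:
'a': index 0 in ['a', 'c', 'd'] -> ['a', 'c', 'd']
'd': index 2 in ['a', 'c', 'd'] -> ['d', 'a', 'c']
'd': index 0 in ['d', 'a', 'c'] -> ['d', 'a', 'c']
'a': index 1 in ['d', 'a', 'c'] -> ['a', 'd', 'c']
'a': index 0 in ['a', 'd', 'c'] -> ['a', 'd', 'c']
'c': index 2 in ['a', 'd', 'c'] -> ['c', 'a', 'd']
'd': index 2 in ['c', 'a', 'd'] -> ['d', 'c', 'a']
'a': index 2 in ['d', 'c', 'a'] -> ['a', 'd', 'c']
'c': index 2 in ['a', 'd', 'c'] -> ['c', 'a', 'd']
'd': index 2 in ['c', 'a', 'd'] -> ['d', 'c', 'a']
'c': index 1 in ['d', 'c', 'a'] -> ['c', 'd', 'a']


Output: [0, 2, 0, 1, 0, 2, 2, 2, 2, 2, 1]


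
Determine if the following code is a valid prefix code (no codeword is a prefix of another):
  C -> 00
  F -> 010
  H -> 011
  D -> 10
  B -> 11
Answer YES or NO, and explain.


Checking each pair (does one codeword prefix another?):
  C='00' vs F='010': no prefix
  C='00' vs H='011': no prefix
  C='00' vs D='10': no prefix
  C='00' vs B='11': no prefix
  F='010' vs C='00': no prefix
  F='010' vs H='011': no prefix
  F='010' vs D='10': no prefix
  F='010' vs B='11': no prefix
  H='011' vs C='00': no prefix
  H='011' vs F='010': no prefix
  H='011' vs D='10': no prefix
  H='011' vs B='11': no prefix
  D='10' vs C='00': no prefix
  D='10' vs F='010': no prefix
  D='10' vs H='011': no prefix
  D='10' vs B='11': no prefix
  B='11' vs C='00': no prefix
  B='11' vs F='010': no prefix
  B='11' vs H='011': no prefix
  B='11' vs D='10': no prefix
No violation found over all pairs.

YES -- this is a valid prefix code. No codeword is a prefix of any other codeword.
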